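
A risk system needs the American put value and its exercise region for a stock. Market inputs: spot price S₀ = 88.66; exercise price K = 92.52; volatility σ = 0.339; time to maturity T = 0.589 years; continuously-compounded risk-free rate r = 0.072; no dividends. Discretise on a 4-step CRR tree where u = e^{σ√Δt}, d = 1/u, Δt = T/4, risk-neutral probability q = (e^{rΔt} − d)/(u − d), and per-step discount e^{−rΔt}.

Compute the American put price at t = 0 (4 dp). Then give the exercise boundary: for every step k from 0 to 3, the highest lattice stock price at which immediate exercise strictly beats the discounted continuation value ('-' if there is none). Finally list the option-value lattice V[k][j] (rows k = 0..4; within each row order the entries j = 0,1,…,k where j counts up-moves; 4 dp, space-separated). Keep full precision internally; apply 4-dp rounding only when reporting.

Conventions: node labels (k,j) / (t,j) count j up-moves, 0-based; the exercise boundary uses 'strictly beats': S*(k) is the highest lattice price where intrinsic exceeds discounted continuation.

Δt=0.14725, u=1.13893, d=0.87802, q=0.50838, disc=e^(-rΔt)=0.98945
k=4 terminal: V=max(K-S,0) → 39.8277 24.1702 3.8600 0.0000 0.0000
k=3: j=0 S=60.0126 intr=32.5074 cont=31.5317 V=32.5074[EX]; j=1 S=77.8453 intr=14.6747 cont=13.6990 V=14.6747[EX]; j=2 S=100.9771 intr=0.0000 cont=1.8777 V=1.8777[hold]; j=3 S=130.9825 intr=0.0000 cont=0.0000 V=0.0000[hold]  S*(3)=77.8453
k=2: j=0 S=68.3498 intr=24.1702 cont=23.1945 V=24.1702[EX]; j=1 S=88.6600 intr=3.8600 cont=8.0828 V=8.0828[hold]; j=2 S=115.0054 intr=0.0000 cont=0.9134 V=0.9134[hold]  S*(2)=68.3498
k=1: j=0 S=77.8453 intr=14.6747 cont=15.8231 V=15.8231[hold]; j=1 S=100.9771 intr=0.0000 cont=4.3912 V=4.3912[hold]  S*(1)=-
k=0: j=0 S=88.6600 intr=3.8600 cont=9.9058 V=9.9058[hold]  S*(0)=-

price = 9.9058
boundary = - - 68.3498 77.8453
tree:
9.9058
15.8231 4.3912
24.1702 8.0828 0.9134
32.5074 14.6747 1.8777 0.0000
39.8277 24.1702 3.8600 0.0000 0.0000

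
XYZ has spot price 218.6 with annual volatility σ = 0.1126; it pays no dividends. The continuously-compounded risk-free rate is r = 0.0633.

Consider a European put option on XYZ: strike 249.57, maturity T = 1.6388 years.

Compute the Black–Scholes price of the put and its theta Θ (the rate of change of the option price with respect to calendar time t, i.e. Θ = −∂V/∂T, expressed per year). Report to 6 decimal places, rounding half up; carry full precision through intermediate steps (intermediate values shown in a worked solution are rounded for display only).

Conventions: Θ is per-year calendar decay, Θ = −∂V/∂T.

price = 16.184548
Θ = 4.840483

σ√T = 0.1126·√1.6388 = 0.144146
d₁ = (ln(S/K) + (r+σ²/2)T) / (σ√T) = (ln(218.6/249.57) + (0.0633+0.1126²/2)·1.6388) / 0.144146 = (-0.132496 + 0.114125) / 0.144146 = -0.127446
d₂ = d₁ − σ√T = -0.127446 − 0.144146 = -0.271592
e^{−rT} = 0.901463
N(−d₁) = 0.550706,  N(−d₂) = 0.607032
Put price V = K·e^{−rT}·N(−d₂) − S·N(−d₁) = 136.568984 − 120.384436 = 16.184548
φ(d₁) = (1/√(2π))·e^{−d₁²/2} = 0.395715
Θ = −S·φ(d₁)·σ/(2√T) + r·K·e^{−rT}·N(−d₂) = −3.804334 + 8.644817 = 4.840483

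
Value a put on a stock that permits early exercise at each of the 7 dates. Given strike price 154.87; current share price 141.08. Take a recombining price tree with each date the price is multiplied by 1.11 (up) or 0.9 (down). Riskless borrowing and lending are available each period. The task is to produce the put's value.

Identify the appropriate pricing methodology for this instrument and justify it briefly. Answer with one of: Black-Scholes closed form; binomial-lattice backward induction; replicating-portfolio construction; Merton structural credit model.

Key observation: with exercise allowed before expiry on a discrete up/down model (7 steps from spot 141.08), the strike-154.87 put's value must be rolled back through the tree testing early exercise at each node.

framework: binomial-lattice backward induction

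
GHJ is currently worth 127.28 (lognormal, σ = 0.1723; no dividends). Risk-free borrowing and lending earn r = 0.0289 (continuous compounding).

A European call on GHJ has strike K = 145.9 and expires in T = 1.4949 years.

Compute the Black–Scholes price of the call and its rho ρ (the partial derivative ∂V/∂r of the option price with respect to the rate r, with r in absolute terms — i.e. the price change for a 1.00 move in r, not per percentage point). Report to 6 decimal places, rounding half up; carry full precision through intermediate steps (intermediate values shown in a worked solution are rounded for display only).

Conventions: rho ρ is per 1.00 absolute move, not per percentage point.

price = 6.050471
ρ = 60.936337

σ√T = 0.1723·√1.4949 = 0.210664
d₁ = (ln(S/K) + (r+σ²/2)T) / (σ√T) = (ln(127.28/145.9) + (0.0289+0.1723²/2)·1.4949) / 0.210664 = (-0.136532 + 0.065392) / 0.210664 = -0.337692
d₂ = d₁ − σ√T = -0.337692 − 0.210664 = -0.548356
e^{−rT} = 0.957717
N(d₁) = 0.367798,  N(d₂) = 0.291724
Call price V = S·N(d₁) − K·e^{−rT}·N(d₂) = 46.813289 − 40.762818 = 6.050471
ρ = K·T·e^{−rT}·N(d₂) = 60.936337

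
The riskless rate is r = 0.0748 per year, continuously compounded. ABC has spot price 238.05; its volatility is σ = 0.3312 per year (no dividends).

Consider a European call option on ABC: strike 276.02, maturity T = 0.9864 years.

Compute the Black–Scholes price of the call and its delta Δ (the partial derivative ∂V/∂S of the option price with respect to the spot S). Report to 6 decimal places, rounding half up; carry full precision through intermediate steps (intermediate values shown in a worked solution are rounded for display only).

price = 23.938166
Δ = 0.475627

σ√T = 0.3312·√0.9864 = 0.328940
d₁ = (ln(S/K) + (r+σ²/2)T) / (σ√T) = (ln(238.05/276.02) + (0.0748+0.3312²/2)·0.9864) / 0.328940 = (-0.147993 + 0.127884) / 0.328940 = -0.061133
d₂ = d₁ − σ√T = -0.061133 − 0.328940 = -0.390073
e^{−rT} = 0.928873
N(d₁) = 0.475627,  N(d₂) = 0.348241
Call price V = S·N(d₁) − K·e^{−rT}·N(d₂) = 113.222931 − 89.284765 = 23.938166
Δ = N(d₁) = 0.475627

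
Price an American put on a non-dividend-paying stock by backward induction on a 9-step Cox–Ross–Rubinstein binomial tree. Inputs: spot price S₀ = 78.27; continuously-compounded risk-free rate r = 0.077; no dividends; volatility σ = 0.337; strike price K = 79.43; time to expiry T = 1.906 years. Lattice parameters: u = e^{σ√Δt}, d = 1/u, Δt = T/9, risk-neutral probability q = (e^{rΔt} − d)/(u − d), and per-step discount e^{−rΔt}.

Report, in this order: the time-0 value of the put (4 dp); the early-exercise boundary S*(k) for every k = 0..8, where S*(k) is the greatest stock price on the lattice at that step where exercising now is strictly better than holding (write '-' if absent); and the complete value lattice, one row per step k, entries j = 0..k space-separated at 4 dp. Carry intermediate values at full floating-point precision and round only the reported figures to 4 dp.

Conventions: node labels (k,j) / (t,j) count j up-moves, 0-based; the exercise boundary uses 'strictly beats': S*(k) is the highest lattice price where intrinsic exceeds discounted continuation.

params: Δt=0.21178 u=1.16776 d=0.85634 q=0.51410 e^(-rΔt)=0.98383
t_9 payoffs: 60.0470 52.9982 43.3861 30.2784 12.4041 0.0000 0.0000 0.0000 0.0000 0.0000
t_8: node(8,0) S=22.6347 payoff=56.7953 vs cont=55.5106 → 56.7953 [stop]  node(8,1) S=30.8660 payoff=48.5640 vs cont=47.2793 → 48.5640 [stop]  node(8,2) S=42.0906 payoff=37.3394 vs cont=36.0547 → 37.3394 [stop]  node(8,3) S=57.3971 payoff=22.0329 vs cont=20.7481 → 22.0329 [stop]  node(8,4) S=78.2700 payoff=1.1600 vs cont=5.9297 → 5.9297 [wait]  node(8,5) S=106.7334 payoff=0.0000 vs cont=0.0000 → 0.0000 [wait]  node(8,6) S=145.5478 payoff=0.0000 vs cont=0.0000 → 0.0000 [wait]  node(8,7) S=198.4774 payoff=0.0000 vs cont=0.0000 → 0.0000 [wait]  node(8,8) S=270.6551 payoff=0.0000 vs cont=0.0000 → 0.0000 [wait]  ⇒ S*(8)=57.3971
t_7: node(7,0) S=26.4318 payoff=52.9982 vs cont=51.7134 → 52.9982 [stop]  node(7,1) S=36.0439 payoff=43.3861 vs cont=42.1013 → 43.3861 [stop]  node(7,2) S=49.1516 payoff=30.2784 vs cont=28.9937 → 30.2784 [stop]  node(7,3) S=67.0259 payoff=12.4041 vs cont=13.5318 → 13.5318 [wait]  node(7,4) S=91.4004 payoff=0.0000 vs cont=2.8346 → 2.8346 [wait]  node(7,5) S=124.6388 payoff=0.0000 vs cont=0.0000 → 0.0000 [wait]  node(7,6) S=169.9646 payoff=0.0000 vs cont=0.0000 → 0.0000 [wait]  node(7,7) S=231.7734 payoff=0.0000 vs cont=0.0000 → 0.0000 [wait]  ⇒ S*(7)=49.1516
t_6: node(6,0) S=30.8660 payoff=48.5640 vs cont=47.2793 → 48.5640 [stop]  node(6,1) S=42.0906 payoff=37.3394 vs cont=36.0547 → 37.3394 [stop]  node(6,2) S=57.3971 payoff=22.0329 vs cont=21.3185 → 22.0329 [stop]  node(6,3) S=78.2700 payoff=1.1600 vs cont=7.9024 → 7.9024 [wait]  node(6,4) S=106.7334 payoff=0.0000 vs cont=1.3551 → 1.3551 [wait]  node(6,5) S=145.5478 payoff=0.0000 vs cont=0.0000 → 0.0000 [wait]  node(6,6) S=198.4774 payoff=0.0000 vs cont=0.0000 → 0.0000 [wait]  ⇒ S*(6)=57.3971
t_5: node(5,0) S=36.0439 payoff=43.3861 vs cont=42.1013 → 43.3861 [stop]  node(5,1) S=49.1516 payoff=30.2784 vs cont=28.9937 → 30.2784 [stop]  node(5,2) S=67.0259 payoff=12.4041 vs cont=14.5296 → 14.5296 [wait]  node(5,3) S=91.4004 payoff=0.0000 vs cont=4.4631 → 4.4631 [wait]  node(5,4) S=124.6388 payoff=0.0000 vs cont=0.6478 → 0.6478 [wait]  node(5,5) S=169.9646 payoff=0.0000 vs cont=0.0000 → 0.0000 [wait]  ⇒ S*(5)=49.1516
t_4: node(4,0) S=42.0906 payoff=37.3394 vs cont=36.0547 → 37.3394 [stop]  node(4,1) S=57.3971 payoff=22.0329 vs cont=21.8232 → 22.0329 [stop]  node(4,2) S=78.2700 payoff=1.1600 vs cont=9.2031 → 9.2031 [wait]  node(4,3) S=106.7334 payoff=0.0000 vs cont=2.4612 → 2.4612 [wait]  node(4,4) S=145.5478 payoff=0.0000 vs cont=0.3097 → 0.3097 [wait]  ⇒ S*(4)=57.3971
t_3: node(3,0) S=49.1516 payoff=30.2784 vs cont=28.9937 → 30.2784 [stop]  node(3,1) S=67.0259 payoff=12.4041 vs cont=15.1874 → 15.1874 [wait]  node(3,2) S=91.4004 payoff=0.0000 vs cont=5.6443 → 5.6443 [wait]  node(3,3) S=124.6388 payoff=0.0000 vs cont=1.3332 → 1.3332 [wait]  ⇒ S*(3)=49.1516
t_2: node(2,0) S=57.3971 payoff=22.0329 vs cont=22.1559 → 22.1559 [wait]  node(2,1) S=78.2700 payoff=1.1600 vs cont=10.1150 → 10.1150 [wait]  node(2,2) S=106.7334 payoff=0.0000 vs cont=3.3725 → 3.3725 [wait]  ⇒ S*(2)=-
t_1: node(1,0) S=67.0259 payoff=12.4041 vs cont=15.7074 → 15.7074 [wait]  node(1,1) S=91.4004 payoff=0.0000 vs cont=6.5411 → 6.5411 [wait]  ⇒ S*(1)=-
t_0: node(0,0) S=78.2700 payoff=1.1600 vs cont=10.8172 → 10.8172 [wait]  ⇒ S*(0)=-

price = 10.8172
boundary = - - - 49.1516 57.3971 49.1516 57.3971 49.1516 57.3971
tree:
10.8172
15.7074 6.5411
22.1559 10.1150 3.3725
30.2784 15.1874 5.6443 1.3332
37.3394 22.0329 9.2031 2.4612 0.3097
43.3861 30.2784 14.5296 4.4631 0.6478 0.0000
48.5640 37.3394 22.0329 7.9024 1.3551 0.0000 0.0000
52.9982 43.3861 30.2784 13.5318 2.8346 0.0000 0.0000 0.0000
56.7953 48.5640 37.3394 22.0329 5.9297 0.0000 0.0000 0.0000 0.0000
60.0470 52.9982 43.3861 30.2784 12.4041 0.0000 0.0000 0.0000 0.0000 0.0000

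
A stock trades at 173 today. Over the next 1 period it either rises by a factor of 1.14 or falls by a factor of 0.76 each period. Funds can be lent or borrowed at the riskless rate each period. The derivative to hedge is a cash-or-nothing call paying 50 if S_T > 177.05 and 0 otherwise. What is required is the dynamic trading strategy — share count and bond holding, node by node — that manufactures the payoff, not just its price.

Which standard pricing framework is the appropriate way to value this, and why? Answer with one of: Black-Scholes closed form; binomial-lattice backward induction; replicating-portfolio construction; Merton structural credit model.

framework: replicating-portfolio construction

Key observation: a price alone would not answer the question — the per-node share/bond construction on the spot-173, 1.14/0.76 tree is required, and only the replicating-portfolio method yields it.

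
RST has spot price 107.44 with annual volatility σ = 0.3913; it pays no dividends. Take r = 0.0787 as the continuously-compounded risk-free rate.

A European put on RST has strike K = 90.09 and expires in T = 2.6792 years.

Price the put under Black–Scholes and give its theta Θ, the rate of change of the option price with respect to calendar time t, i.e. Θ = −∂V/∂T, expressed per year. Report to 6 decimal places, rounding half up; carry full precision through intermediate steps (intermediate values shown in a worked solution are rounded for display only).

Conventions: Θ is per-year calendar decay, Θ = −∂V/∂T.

σ√T = 0.3913·√2.6792 = 0.640490
d₁ = (ln(S/K) + (r+σ²/2)T) / (σ√T) = (ln(107.44/90.09) + (0.0787+0.3913²/2)·2.6792) / 0.640490 = (0.176123 + 0.415967) / 0.640490 = 0.924433
d₂ = d₁ − σ√T = 0.924433 − 0.640490 = 0.283943
e^{−rT} = 0.809893
N(−d₁) = 0.177630,  N(−d₂) = 0.388227
Put price V = K·e^{−rT}·N(−d₂) − S·N(−d₁) = 28.326314 − 19.084616 = 9.241699
φ(d₁) = (1/√(2π))·e^{−d₁²/2} = 0.260220
Θ = −S·φ(d₁)·σ/(2√T) + r·K·e^{−rT}·N(−d₂) = −3.341831 + 2.229281 = -1.112550

price = 9.241699
Θ = -1.112550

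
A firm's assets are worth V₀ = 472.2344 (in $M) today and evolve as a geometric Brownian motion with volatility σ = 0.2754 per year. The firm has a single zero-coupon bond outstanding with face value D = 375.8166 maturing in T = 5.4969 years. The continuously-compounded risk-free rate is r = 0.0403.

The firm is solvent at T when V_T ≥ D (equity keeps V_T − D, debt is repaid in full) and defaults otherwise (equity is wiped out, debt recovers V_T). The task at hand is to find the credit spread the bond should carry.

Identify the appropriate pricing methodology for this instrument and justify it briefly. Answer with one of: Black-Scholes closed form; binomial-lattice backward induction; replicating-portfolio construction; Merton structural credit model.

framework: Merton structural credit model

Key observation: the asked-for credit quantity lives on the firm's capital structure — asset value, asset volatility, debt face 375.8166 — which is the structural model's domain.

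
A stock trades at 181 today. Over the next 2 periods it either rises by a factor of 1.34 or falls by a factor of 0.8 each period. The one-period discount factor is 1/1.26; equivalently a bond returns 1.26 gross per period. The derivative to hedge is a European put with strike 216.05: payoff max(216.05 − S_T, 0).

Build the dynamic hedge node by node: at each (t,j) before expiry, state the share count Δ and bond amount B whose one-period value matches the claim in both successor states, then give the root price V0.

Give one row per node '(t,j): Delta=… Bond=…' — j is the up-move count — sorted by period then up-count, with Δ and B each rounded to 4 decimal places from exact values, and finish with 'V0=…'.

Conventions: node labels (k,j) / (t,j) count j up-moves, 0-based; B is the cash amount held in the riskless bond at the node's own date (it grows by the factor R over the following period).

(0,0): Delta=-0.2464 Bond=49.4774
(1,0): Delta=-1.0000 Bond=171.4683
(1,1): Delta=-0.1681 Bond=43.3629
V0=4.8858

The replicating-portfolio and risk-neutral prices coincide; use p* = (1.26−0.8)/(1.34−0.8) = 0.8519 for the latter.
Terminal payoffs: V(2,0)=100.2100, V(2,1)=22.0180, V(2,2)=0.0000
  t=1,j=0: stock 144.8000 → up 194.0320 (V=22.0180), down 115.8400 (V=100.2100). Price 26.6683; hedge Δ=-1.0000, bond B=171.4683.
  t=1,j=1: stock 242.5400 → up 325.0036 (V=0.0000), down 194.0320 (V=22.0180). Price 2.5888; hedge Δ=-0.1681, bond B=43.3629.
  t=0,j=0: stock 181.0000 → up 242.5400 (V=2.5888), down 144.8000 (V=26.6683). Price 4.8858; hedge Δ=-0.2464, bond B=49.4774.
Check: Δ(0,0)·S0 + B(0,0) = 4.8858 = V0.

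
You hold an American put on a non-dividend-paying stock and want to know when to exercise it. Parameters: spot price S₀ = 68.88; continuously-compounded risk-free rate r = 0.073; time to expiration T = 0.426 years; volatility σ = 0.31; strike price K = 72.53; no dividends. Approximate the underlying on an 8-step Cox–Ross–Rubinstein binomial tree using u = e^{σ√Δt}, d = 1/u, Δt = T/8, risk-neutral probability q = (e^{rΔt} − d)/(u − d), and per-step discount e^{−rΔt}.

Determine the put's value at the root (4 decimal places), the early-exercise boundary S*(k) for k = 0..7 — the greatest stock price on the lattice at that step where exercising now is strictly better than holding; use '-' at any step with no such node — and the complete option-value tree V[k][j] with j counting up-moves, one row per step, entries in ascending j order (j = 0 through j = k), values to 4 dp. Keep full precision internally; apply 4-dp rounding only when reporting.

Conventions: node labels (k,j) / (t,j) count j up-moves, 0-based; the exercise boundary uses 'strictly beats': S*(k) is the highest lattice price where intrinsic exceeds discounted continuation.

Δt=0.05325  u=1.07416  d=0.93096  q=0.50932  discount=0.99612
step 8 (expiry): payoffs max(K−S,0) = 33.6655 27.6877 20.7904 12.8322 3.6500 0.0000 0.0000 0.0000 0.0000
step 7: (k=7,j=0): S=41.7466, K−S=30.7834, hold=30.5020 ⇒ V=30.7834 exercise | (k=7,j=1): S=48.1677, K−S=24.3623, hold=24.0809 ⇒ V=24.3623 exercise | (k=7,j=2): S=55.5764, K−S=16.9536, hold=16.6722 ⇒ V=16.9536 exercise | (k=7,j=3): S=64.1247, K−S=8.4053, hold=8.1239 ⇒ V=8.4053 exercise | (k=7,j=4): S=73.9879, K−S=0.0000, hold=1.7840 ⇒ V=1.7840 continue | (k=7,j=5): S=85.3681, K−S=0.0000, hold=0.0000 ⇒ V=0.0000 continue | (k=7,j=6): S=98.4987, K−S=0.0000, hold=0.0000 ⇒ V=0.0000 continue | (k=7,j=7): S=113.6489, K−S=0.0000, hold=0.0000 ⇒ V=0.0000 continue  boundary S*=64.1247
step 6: (k=6,j=0): S=44.8423, K−S=27.6877, hold=27.4063 ⇒ V=27.6877 exercise | (k=6,j=1): S=51.7396, K−S=20.7904, hold=20.5090 ⇒ V=20.7904 exercise | (k=6,j=2): S=59.6978, K−S=12.8322, hold=12.5508 ⇒ V=12.8322 exercise | (k=6,j=3): S=68.8800, K−S=3.6500, hold=5.0134 ⇒ V=5.0134 continue | (k=6,j=4): S=79.4745, K−S=0.0000, hold=0.8720 ⇒ V=0.8720 continue | (k=6,j=5): S=91.6987, K−S=0.0000, hold=0.0000 ⇒ V=0.0000 continue | (k=6,j=6): S=105.8030, K−S=0.0000, hold=0.0000 ⇒ V=0.0000 continue  boundary S*=59.6978
step 5: (k=5,j=0): S=48.1677, K−S=24.3623, hold=24.0809 ⇒ V=24.3623 exercise | (k=5,j=1): S=55.5764, K−S=16.9536, hold=16.6722 ⇒ V=16.9536 exercise | (k=5,j=2): S=64.1247, K−S=8.4053, hold=8.8156 ⇒ V=8.8156 continue | (k=5,j=3): S=73.9879, K−S=0.0000, hold=2.8928 ⇒ V=2.8928 continue | (k=5,j=4): S=85.3681, K−S=0.0000, hold=0.4262 ⇒ V=0.4262 continue | (k=5,j=5): S=98.4987, K−S=0.0000, hold=0.0000 ⇒ V=0.0000 continue  boundary S*=55.5764
step 4: (k=4,j=0): S=51.7396, K−S=20.7904, hold=20.5090 ⇒ V=20.7904 exercise | (k=4,j=1): S=59.6978, K−S=12.8322, hold=12.7590 ⇒ V=12.8322 exercise | (k=4,j=2): S=68.8800, K−S=3.6500, hold=5.7765 ⇒ V=5.7765 continue | (k=4,j=3): S=79.4745, K−S=0.0000, hold=1.6302 ⇒ V=1.6302 continue | (k=4,j=4): S=91.6987, K−S=0.0000, hold=0.2083 ⇒ V=0.2083 continue  boundary S*=59.6978
step 3: (k=3,j=0): S=55.5764, K−S=16.9536, hold=16.6722 ⇒ V=16.9536 exercise | (k=3,j=1): S=64.1247, K−S=8.4053, hold=9.2027 ⇒ V=9.2027 continue | (k=3,j=2): S=73.9879, K−S=0.0000, hold=3.6504 ⇒ V=3.6504 continue | (k=3,j=3): S=85.3681, K−S=0.0000, hold=0.9025 ⇒ V=0.9025 continue  boundary S*=55.5764
step 2: (k=2,j=0): S=59.6978, K−S=12.8322, hold=12.9554 ⇒ V=12.9554 continue | (k=2,j=1): S=68.8800, K−S=3.6500, hold=6.3501 ⇒ V=6.3501 continue | (k=2,j=2): S=79.4745, K−S=0.0000, hold=2.2421 ⇒ V=2.2421 continue  boundary S*=-
step 1: (k=1,j=0): S=64.1247, K−S=8.4053, hold=9.5539 ⇒ V=9.5539 continue | (k=1,j=1): S=73.9879, K−S=0.0000, hold=4.2413 ⇒ V=4.2413 continue  boundary S*=-
step 0: (k=0,j=0): S=68.8800, K−S=3.6500, hold=6.8215 ⇒ V=6.8215 continue  boundary S*=-

price = 6.8215
boundary = - - - 55.5764 59.6978 55.5764 59.6978 64.1247
tree:
6.8215
9.5539 4.2413
12.9554 6.3501 2.2421
16.9536 9.2027 3.6504 0.9025
20.7904 12.8322 5.7765 1.6302 0.2083
24.3623 16.9536 8.8156 2.8928 0.4262 0.0000
27.6877 20.7904 12.8322 5.0134 0.8720 0.0000 0.0000
30.7834 24.3623 16.9536 8.4053 1.7840 0.0000 0.0000 0.0000
33.6655 27.6877 20.7904 12.8322 3.6500 0.0000 0.0000 0.0000 0.0000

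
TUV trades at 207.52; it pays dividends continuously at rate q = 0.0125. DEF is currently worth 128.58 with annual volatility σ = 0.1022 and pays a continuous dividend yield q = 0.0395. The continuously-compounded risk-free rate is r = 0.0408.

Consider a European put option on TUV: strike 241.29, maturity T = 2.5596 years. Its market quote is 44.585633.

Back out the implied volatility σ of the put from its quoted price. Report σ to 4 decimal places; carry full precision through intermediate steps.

At σ = 0.2704 the Black–Scholes value reproduces the quote:
σ√T = 0.2704·√2.5596 = 0.432606
d₁ = (ln(S/K) + (r−q+σ²/2)T) / (σ√T) = (ln(207.52/241.29) + (0.0408−0.0125+0.2704²/2)·2.5596) / 0.432606 = (-0.150772 + 0.166011) / 0.432606 = 0.035226
d₂ = d₁ − σ√T = 0.035226 − 0.432606 = -0.397380
e^{−rT} = 0.900836
e^{−qT} = 0.968511
N(−d₁) = 0.485950,  N(−d₂) = 0.654456
V = K·e^{−rT}·N(−d₂) − S·e^{−qT}·N(−d₁) = 142.254495 − 97.668862 = 44.585633 (matching the quote); vega is positive throughout, so no other σ reproduces this price

sigma = 0.2704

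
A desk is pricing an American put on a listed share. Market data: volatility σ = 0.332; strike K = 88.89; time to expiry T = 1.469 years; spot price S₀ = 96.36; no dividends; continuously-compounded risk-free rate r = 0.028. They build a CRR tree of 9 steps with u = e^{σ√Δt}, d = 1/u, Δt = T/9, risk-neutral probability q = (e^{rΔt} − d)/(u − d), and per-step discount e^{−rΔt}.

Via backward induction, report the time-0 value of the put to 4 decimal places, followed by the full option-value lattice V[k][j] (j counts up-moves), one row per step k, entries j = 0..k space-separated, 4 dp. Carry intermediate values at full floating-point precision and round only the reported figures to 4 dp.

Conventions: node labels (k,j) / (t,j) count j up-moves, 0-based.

price = 10.0570
tree:
10.0570
14.1057 5.8279
19.2517 8.7431 2.7694
25.4705 12.7919 4.5015 0.9458
32.5407 18.1603 7.1792 1.6841 0.1661
39.6139 24.8562 11.1806 2.9733 0.3231 0.0000
45.7993 32.5407 16.8839 5.1950 0.6285 0.0000 0.0000
51.2082 39.6139 24.4523 8.9604 1.2225 0.0000 0.0000 0.0000
55.9382 45.7993 32.5407 15.2027 2.3780 0.0000 0.0000 0.0000 0.0000
60.0744 51.2082 39.6139 24.4523 4.6255 0.0000 0.0000 0.0000 0.0000 0.0000

params: Δt=0.16322 u=1.14354 d=0.87448 q=0.48354 e^(-rΔt)=0.99544
t_9 payoffs: 60.0744 51.2082 39.6139 24.4523 4.6255 0.0000 0.0000 0.0000 0.0000 0.0000
k=8: node(8,0) S=32.9518 payoff=55.9382 vs cont=55.5329 → 55.9382 [stop]  node(8,1) S=43.0907 payoff=45.7993 vs cont=45.3940 → 45.7993 [stop]  node(8,2) S=56.3493 payoff=32.5407 vs cont=32.1354 → 32.5407 [stop]  node(8,3) S=73.6873 payoff=15.2027 vs cont=14.7974 → 15.2027 [stop]  node(8,4) S=96.3600 payoff=0.0000 vs cont=2.3780 → 2.3780 [wait]  node(8,5) S=126.0089 payoff=0.0000 vs cont=0.0000 → 0.0000 [wait]  node(8,6) S=164.7804 payoff=0.0000 vs cont=0.0000 → 0.0000 [wait]  node(8,7) S=215.4814 payoff=0.0000 vs cont=0.0000 → 0.0000 [wait]  node(8,8) S=281.7825 payoff=0.0000 vs cont=0.0000 → 0.0000 [wait]
k=7: node(7,0) S=37.6818 payoff=51.2082 vs cont=50.8029 → 51.2082 [stop]  node(7,1) S=49.2761 payoff=39.6139 vs cont=39.2086 → 39.6139 [stop]  node(7,2) S=64.4377 payoff=24.4523 vs cont=24.0469 → 24.4523 [stop]  node(7,3) S=84.2645 payoff=4.6255 vs cont=8.9604 → 8.9604 [wait]  node(7,4) S=110.1917 payoff=0.0000 vs cont=1.2225 → 1.2225 [wait]  node(7,5) S=144.0964 payoff=0.0000 vs cont=0.0000 → 0.0000 [wait]  node(7,6) S=188.4333 payoff=0.0000 vs cont=0.0000 → 0.0000 [wait]  node(7,7) S=246.4120 payoff=0.0000 vs cont=0.0000 → 0.0000 [wait]
k=6: node(6,0) S=43.0907 payoff=45.7993 vs cont=45.3940 → 45.7993 [stop]  node(6,1) S=56.3493 payoff=32.5407 vs cont=32.1354 → 32.5407 [stop]  node(6,2) S=73.6873 payoff=15.2027 vs cont=16.8839 → 16.8839 [wait]  node(6,3) S=96.3600 payoff=0.0000 vs cont=5.1950 → 5.1950 [wait]  node(6,4) S=126.0089 payoff=0.0000 vs cont=0.6285 → 0.6285 [wait]  node(6,5) S=164.7804 payoff=0.0000 vs cont=0.0000 → 0.0000 [wait]  node(6,6) S=215.4814 payoff=0.0000 vs cont=0.0000 → 0.0000 [wait]
k=5: node(5,0) S=49.2761 payoff=39.6139 vs cont=39.2086 → 39.6139 [stop]  node(5,1) S=64.4377 payoff=24.4523 vs cont=24.8562 → 24.8562 [wait]  node(5,2) S=84.2645 payoff=4.6255 vs cont=11.1806 → 11.1806 [wait]  node(5,3) S=110.1917 payoff=0.0000 vs cont=2.9733 → 2.9733 [wait]  node(5,4) S=144.0964 payoff=0.0000 vs cont=0.3231 → 0.3231 [wait]  node(5,5) S=188.4333 payoff=0.0000 vs cont=0.0000 → 0.0000 [wait]
k=4: node(4,0) S=56.3493 payoff=32.5407 vs cont=32.3298 → 32.5407 [stop]  node(4,1) S=73.6873 payoff=15.2027 vs cont=18.1603 → 18.1603 [wait]  node(4,2) S=96.3600 payoff=0.0000 vs cont=7.1792 → 7.1792 [wait]  node(4,3) S=126.0089 payoff=0.0000 vs cont=1.6841 → 1.6841 [wait]  node(4,4) S=164.7804 payoff=0.0000 vs cont=0.1661 → 0.1661 [wait]
k=3: node(3,0) S=64.4377 payoff=24.4523 vs cont=25.4705 → 25.4705 [wait]  node(3,1) S=84.2645 payoff=4.6255 vs cont=12.7919 → 12.7919 [wait]  node(3,2) S=110.1917 payoff=0.0000 vs cont=4.5015 → 4.5015 [wait]  node(3,3) S=144.0964 payoff=0.0000 vs cont=0.9458 → 0.9458 [wait]
k=2: node(2,0) S=73.6873 payoff=15.2027 vs cont=19.2517 → 19.2517 [wait]  node(2,1) S=96.3600 payoff=0.0000 vs cont=8.7431 → 8.7431 [wait]  node(2,2) S=126.0089 payoff=0.0000 vs cont=2.7694 → 2.7694 [wait]
k=1: node(1,0) S=84.2645 payoff=4.6255 vs cont=14.1057 → 14.1057 [wait]  node(1,1) S=110.1917 payoff=0.0000 vs cont=5.8279 → 5.8279 [wait]
k=0: node(0,0) S=96.3600 payoff=0.0000 vs cont=10.0570 → 10.0570 [wait]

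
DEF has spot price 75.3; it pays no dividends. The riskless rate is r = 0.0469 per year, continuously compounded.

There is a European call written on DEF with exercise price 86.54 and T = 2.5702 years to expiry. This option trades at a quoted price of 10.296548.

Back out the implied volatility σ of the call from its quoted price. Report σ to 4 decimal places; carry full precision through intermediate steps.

sigma = 0.2273

At σ = 0.2273 the Black–Scholes value reproduces the quote:
σ√T = 0.2273·√2.5702 = 0.364404
d₁ = (ln(S/K) + (r+σ²/2)T) / (σ√T) = (ln(75.3/86.54) + (0.0469+0.2273²/2)·2.5702) / 0.364404 = (-0.139127 + 0.186937) / 0.364404 = 0.131203
d₂ = d₁ − σ√T = 0.131203 − 0.364404 = -0.233201
e^{−rT} = 0.886440
N(d₁) = 0.552193,  N(d₂) = 0.407803
V = S·N(d₁) − K·e^{−rT}·N(d₂) = 41.580103 − 31.283556 = 10.296548 (the quoted price), and the Black–Scholes price is strictly increasing in σ, so σ is unique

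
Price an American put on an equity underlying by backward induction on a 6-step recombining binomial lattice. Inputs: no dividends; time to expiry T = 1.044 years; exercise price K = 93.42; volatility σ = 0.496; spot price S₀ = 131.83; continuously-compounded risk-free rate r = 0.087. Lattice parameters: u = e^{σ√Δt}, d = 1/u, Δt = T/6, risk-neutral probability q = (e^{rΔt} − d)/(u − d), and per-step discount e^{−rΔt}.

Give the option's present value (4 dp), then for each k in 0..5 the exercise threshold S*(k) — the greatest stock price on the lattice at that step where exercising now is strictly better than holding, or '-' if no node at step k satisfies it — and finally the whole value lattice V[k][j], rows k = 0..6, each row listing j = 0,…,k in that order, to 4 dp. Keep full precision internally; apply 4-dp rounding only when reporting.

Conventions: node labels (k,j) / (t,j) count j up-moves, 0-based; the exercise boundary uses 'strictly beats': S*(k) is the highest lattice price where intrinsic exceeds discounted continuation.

params: Δt=0.17400 u=1.22986 d=0.81310 q=0.48506 e^(-rΔt)=0.98498
t_6 payoffs: 55.3234 35.7970 6.2625 0.0000 0.0000 0.0000 0.0000
t_5: node(5,0) S=46.8534 payoff=46.5666 vs cont=45.1631 → 46.5666 [stop]  node(5,1) S=70.8680 payoff=22.5520 vs cont=21.1484 → 22.5520 [stop]  node(5,2) S=107.1913 payoff=0.0000 vs cont=3.1764 → 3.1764 [wait]  node(5,3) S=162.1321 payoff=0.0000 vs cont=0.0000 → 0.0000 [wait]  node(5,4) S=245.2326 payoff=0.0000 vs cont=0.0000 → 0.0000 [wait]  node(5,5) S=370.9262 payoff=0.0000 vs cont=0.0000 → 0.0000 [wait]  ⇒ S*(5)=70.8680
t_4: node(4,0) S=57.6230 payoff=35.7970 vs cont=34.3935 → 35.7970 [stop]  node(4,1) S=87.1575 payoff=6.2625 vs cont=12.9560 → 12.9560 [wait]  node(4,2) S=131.8300 payoff=0.0000 vs cont=1.6111 → 1.6111 [wait]  node(4,3) S=199.3993 payoff=0.0000 vs cont=0.0000 → 0.0000 [wait]  node(4,4) S=301.6011 payoff=0.0000 vs cont=0.0000 → 0.0000 [wait]  ⇒ S*(4)=57.6230
t_3: node(3,0) S=70.8680 payoff=22.5520 vs cont=24.3464 → 24.3464 [wait]  node(3,1) S=107.1913 payoff=0.0000 vs cont=7.3411 → 7.3411 [wait]  node(3,2) S=162.1321 payoff=0.0000 vs cont=0.8171 → 0.8171 [wait]  node(3,3) S=245.2326 payoff=0.0000 vs cont=0.0000 → 0.0000 [wait]  ⇒ S*(3)=-
t_2: node(2,0) S=87.1575 payoff=6.2625 vs cont=15.8560 → 15.8560 [wait]  node(2,1) S=131.8300 payoff=0.0000 vs cont=4.1138 → 4.1138 [wait]  node(2,2) S=199.3993 payoff=0.0000 vs cont=0.4145 → 0.4145 [wait]  ⇒ S*(2)=-
t_1: node(1,0) S=107.1913 payoff=0.0000 vs cont=10.0077 → 10.0077 [wait]  node(1,1) S=162.1321 payoff=0.0000 vs cont=2.2846 → 2.2846 [wait]  ⇒ S*(1)=-
t_0: node(0,0) S=131.8300 payoff=0.0000 vs cont=6.1674 → 6.1674 [wait]  ⇒ S*(0)=-

price = 6.1674
boundary = - - - - 57.6230 70.8680
tree:
6.1674
10.0077 2.2846
15.8560 4.1138 0.4145
24.3464 7.3411 0.8171 0.0000
35.7970 12.9560 1.6111 0.0000 0.0000
46.5666 22.5520 3.1764 0.0000 0.0000 0.0000
55.3234 35.7970 6.2625 0.0000 0.0000 0.0000 0.0000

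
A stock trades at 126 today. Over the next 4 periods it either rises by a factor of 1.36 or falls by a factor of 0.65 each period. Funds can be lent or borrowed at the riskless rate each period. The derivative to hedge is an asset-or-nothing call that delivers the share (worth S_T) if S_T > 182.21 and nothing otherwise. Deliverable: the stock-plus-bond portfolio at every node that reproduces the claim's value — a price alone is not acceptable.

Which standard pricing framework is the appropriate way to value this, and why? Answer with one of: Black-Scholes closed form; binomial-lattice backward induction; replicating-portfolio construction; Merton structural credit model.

framework: replicating-portfolio construction

Key observation: since the answer must list Δ and B at each node of the 1.36/0.65 lattice on 126, the replicating-portfolio method — solving the two-state system at every node — is the one that applies.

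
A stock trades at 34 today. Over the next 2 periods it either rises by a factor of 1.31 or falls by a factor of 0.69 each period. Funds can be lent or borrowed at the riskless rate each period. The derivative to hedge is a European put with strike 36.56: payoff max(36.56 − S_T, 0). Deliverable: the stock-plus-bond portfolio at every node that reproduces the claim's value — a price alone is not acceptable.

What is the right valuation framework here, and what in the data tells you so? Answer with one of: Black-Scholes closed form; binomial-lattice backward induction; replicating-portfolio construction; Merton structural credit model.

framework: replicating-portfolio construction

Key observation: the task asks for the hedge itself — share and bond holdings at every node of the 2-period tree on spot 34 with factors 1.31/0.69 — which is exactly what the replicating-portfolio construction produces.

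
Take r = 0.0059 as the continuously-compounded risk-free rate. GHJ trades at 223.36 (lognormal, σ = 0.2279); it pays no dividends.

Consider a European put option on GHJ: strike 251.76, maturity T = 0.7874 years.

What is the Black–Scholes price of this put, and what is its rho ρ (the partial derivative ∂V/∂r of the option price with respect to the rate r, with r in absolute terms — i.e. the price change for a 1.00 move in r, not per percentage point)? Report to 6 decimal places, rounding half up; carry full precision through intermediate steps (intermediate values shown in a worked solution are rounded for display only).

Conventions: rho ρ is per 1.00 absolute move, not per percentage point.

price = 35.696150
ρ = -147.706113

σ√T = 0.2279·√0.7874 = 0.202228
d₁ = (ln(S/K) + (r+σ²/2)T) / (σ√T) = (ln(223.36/251.76) + (0.0059+0.2279²/2)·0.7874) / 0.202228 = (-0.119691 + 0.025094) / 0.202228 = -0.467776
d₂ = d₁ − σ√T = -0.467776 − 0.202228 = -0.670005
e^{−rT} = 0.995365
N(−d₁) = 0.680028,  N(−d₂) = 0.748573
Put price V = K·e^{−rT}·N(−d₂) − S·N(−d₁) = 187.587138 − 151.890988 = 35.696150
ρ = −K·T·e^{−rT}·N(−d₂) = -147.706113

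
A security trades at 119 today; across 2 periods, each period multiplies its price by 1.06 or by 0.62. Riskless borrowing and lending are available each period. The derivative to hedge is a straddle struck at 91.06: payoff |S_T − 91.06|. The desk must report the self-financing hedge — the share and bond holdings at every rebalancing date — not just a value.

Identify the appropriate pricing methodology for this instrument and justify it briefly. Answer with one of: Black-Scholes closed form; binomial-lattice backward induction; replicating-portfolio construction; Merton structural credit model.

framework: replicating-portfolio construction

Key observation: the mandate to exhibit the hedge at every date and state singles out the replicating-portfolio construction on the 2-period tree with factors 1.06 and 0.62 from 119.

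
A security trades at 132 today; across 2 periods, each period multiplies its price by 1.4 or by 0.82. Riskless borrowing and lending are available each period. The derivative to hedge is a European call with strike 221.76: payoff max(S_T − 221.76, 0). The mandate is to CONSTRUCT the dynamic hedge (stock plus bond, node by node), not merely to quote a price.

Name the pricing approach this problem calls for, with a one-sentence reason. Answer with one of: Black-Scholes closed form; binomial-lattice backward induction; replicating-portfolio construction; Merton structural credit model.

Key observation: since the answer must list Δ and B at each node of the 1.4/0.82 lattice on 132, the replicating-portfolio method — solving the two-state system at every node — is the one that applies.

framework: replicating-portfolio construction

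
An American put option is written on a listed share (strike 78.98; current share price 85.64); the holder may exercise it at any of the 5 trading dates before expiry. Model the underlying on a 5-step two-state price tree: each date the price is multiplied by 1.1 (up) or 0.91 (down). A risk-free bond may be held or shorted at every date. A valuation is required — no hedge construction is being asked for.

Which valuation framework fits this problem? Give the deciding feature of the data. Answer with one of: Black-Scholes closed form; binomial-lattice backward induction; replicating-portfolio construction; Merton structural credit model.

Key observation: the defining feature is the embedded early-exercise option across 5 discrete dates on the spot-85.64 tree; pricing the strike-78.98 put means working backward with an exercise test at every node.

framework: binomial-lattice backward induction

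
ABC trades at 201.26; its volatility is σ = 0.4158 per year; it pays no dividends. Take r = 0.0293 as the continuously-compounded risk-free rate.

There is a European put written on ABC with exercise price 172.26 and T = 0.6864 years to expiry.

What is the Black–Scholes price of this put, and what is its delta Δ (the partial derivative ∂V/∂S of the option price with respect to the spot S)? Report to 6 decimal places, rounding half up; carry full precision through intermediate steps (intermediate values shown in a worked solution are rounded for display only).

σ√T = 0.4158·√0.6864 = 0.344487
d₁ = (ln(S/K) + (r+σ²/2)T) / (σ√T) = (ln(201.26/172.26) + (0.0293+0.4158²/2)·0.6864) / 0.344487 = (0.155593 + 0.079447) / 0.344487 = 0.682289
d₂ = d₁ − σ√T = 0.682289 − 0.344487 = 0.337802
e^{−rT} = 0.980089
N(−d₁) = 0.247528,  N(−d₂) = 0.367756
Put price V = K·e^{−rT}·N(−d₂) − S·N(−d₁) = 62.088358 − 49.817501 = 12.270857
Δ = −N(−d₁) = -0.247528

price = 12.270857
Δ = -0.247528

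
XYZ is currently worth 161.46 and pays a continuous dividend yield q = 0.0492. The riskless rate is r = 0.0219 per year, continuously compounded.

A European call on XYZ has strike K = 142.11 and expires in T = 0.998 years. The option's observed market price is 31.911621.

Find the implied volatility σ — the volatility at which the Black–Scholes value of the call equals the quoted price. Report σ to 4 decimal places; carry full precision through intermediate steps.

sigma = 0.4121

At σ = 0.4121 the Black–Scholes value reproduces the quote:
σ√T = 0.4121·√0.998 = 0.411688
d₁ = (ln(S/K) + (r−q+σ²/2)T) / (σ√T) = (ln(161.46/142.11) + (0.0219−0.0492+0.4121²/2)·0.998) / 0.411688 = (0.127656 + 0.057498) / 0.411688 = 0.449744
d₂ = d₁ − σ√T = 0.449744 − 0.411688 = 0.038056
e^{−rT} = 0.978381
e^{−qT} = 0.952084
N(d₁) = 0.673552,  N(d₂) = 0.515179
V = S·e^{−qT}·N(d₁) − K·e^{−rT}·N(d₂) = 103.540867 − 71.629246 = 31.911621 (equal to the quote); since ∂V/∂σ > 0 for all σ, the implied volatility is unique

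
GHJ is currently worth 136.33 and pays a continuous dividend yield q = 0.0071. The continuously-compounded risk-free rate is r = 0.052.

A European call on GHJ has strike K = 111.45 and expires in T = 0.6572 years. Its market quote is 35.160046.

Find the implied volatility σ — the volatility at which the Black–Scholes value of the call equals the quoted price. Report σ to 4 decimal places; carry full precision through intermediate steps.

At σ = 0.4560 the Black–Scholes value reproduces the quote:
σ√T = 0.456·√0.6572 = 0.369669
d₁ = (ln(S/K) + (r−q+σ²/2)T) / (σ√T) = (ln(136.33/111.45) + (0.052−0.0071+0.456²/2)·0.6572) / 0.369669 = (0.201502 + 0.097836) / 0.369669 = 0.809746
d₂ = d₁ − σ√T = 0.809746 − 0.369669 = 0.440077
e^{−rT} = 0.966403
e^{−qT} = 0.995345
N(d₁) = 0.790957,  N(d₂) = 0.670059
V = S·e^{−qT}·N(d₁) − K·e^{−rT}·N(d₂) = 107.329176 − 72.169129 = 35.160046 (equal to the quote); since ∂V/∂σ > 0 for all σ, the implied volatility is unique

sigma = 0.4560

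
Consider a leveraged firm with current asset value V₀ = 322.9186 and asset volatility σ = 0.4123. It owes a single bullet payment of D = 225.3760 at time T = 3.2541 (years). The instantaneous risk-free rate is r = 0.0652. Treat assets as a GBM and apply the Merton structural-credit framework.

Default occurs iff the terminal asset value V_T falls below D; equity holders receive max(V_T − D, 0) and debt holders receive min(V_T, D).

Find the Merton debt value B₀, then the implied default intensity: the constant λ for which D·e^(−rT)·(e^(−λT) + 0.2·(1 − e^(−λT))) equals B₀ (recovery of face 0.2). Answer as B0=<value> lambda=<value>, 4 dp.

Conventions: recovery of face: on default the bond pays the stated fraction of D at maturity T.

Apply the equity-as-call identities (strike 225.3760, horizon 3.2541 years):
d₁ = [ln(V₀/D) + (r + σ²/2)T] / (σ√T)
   = [ln(322.9186/225.3760) + (0.0652 + 0.5·0.4123²)·3.2541] / (0.4123·√3.2541)
   = [0.359630 + 0.488752] / 0.743753 = 1.140677
d₂ = d₁ − σ√T = 1.140677 − 0.743753 = 0.396924
N(d₁) = 0.872998,  N(d₂) = 0.654288,  e^(−rT) = 0.808829
E₀ = V₀·N(d₁) − D·e^(−rT)·N(d₂)
   = 322.9186·0.872998 − 225.3760·0.808829·0.654288 = 162.636561
B₀ = V₀ − E₀ = 322.9186 − 162.636561 = 160.282039
e^(−λT) = (B₀·e^(rT)/D − 0.2)/(1 − 0.2) = (160.2820·1.236355/225.3760 − 0.2)/0.8 = 0.84908225
λ = −ln(0.84908225)/3.2541 = 0.050275

B0=160.2820 lambda=0.0503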